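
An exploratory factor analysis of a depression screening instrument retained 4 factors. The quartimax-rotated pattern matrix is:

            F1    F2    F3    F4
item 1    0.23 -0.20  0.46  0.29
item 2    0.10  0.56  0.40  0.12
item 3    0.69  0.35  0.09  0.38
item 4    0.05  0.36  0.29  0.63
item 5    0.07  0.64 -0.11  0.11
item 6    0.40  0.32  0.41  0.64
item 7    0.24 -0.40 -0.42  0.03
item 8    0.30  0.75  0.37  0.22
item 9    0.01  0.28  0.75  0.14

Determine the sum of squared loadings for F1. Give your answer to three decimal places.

0.854

SS loadings for F1 = 0.23² + 0.10² + 0.69² + 0.05² + 0.07² + 0.40² + 0.24² + 0.30² + 0.01² = 0.0529 + 0.0100 + 0.4761 + 0.0025 + 0.0049 + 0.1600 + 0.0576 + 0.0900 + 0.0001 = 0.8541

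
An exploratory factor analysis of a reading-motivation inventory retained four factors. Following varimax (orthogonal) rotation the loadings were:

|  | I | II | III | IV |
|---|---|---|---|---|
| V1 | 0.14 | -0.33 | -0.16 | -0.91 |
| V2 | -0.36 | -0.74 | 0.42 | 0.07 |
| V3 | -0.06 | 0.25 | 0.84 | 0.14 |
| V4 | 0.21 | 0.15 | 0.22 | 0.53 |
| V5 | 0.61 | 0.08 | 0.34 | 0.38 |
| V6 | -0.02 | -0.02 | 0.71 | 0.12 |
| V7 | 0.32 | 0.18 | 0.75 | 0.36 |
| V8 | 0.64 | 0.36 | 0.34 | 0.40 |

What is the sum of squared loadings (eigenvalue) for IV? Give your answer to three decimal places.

1.582

SS loadings for IV = (-0.91)² + 0.07² + 0.14² + 0.53² + 0.38² + 0.12² + 0.36² + 0.40² = 0.8281 + 0.0049 + 0.0196 + 0.2809 + 0.1444 + 0.0144 + 0.1296 + 0.1600 = 1.5819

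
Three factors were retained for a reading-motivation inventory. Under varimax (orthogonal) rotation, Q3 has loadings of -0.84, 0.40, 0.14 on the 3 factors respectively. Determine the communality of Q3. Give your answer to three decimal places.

h² = (-0.84)² + 0.40² + 0.14² = 0.7056 + 0.1600 + 0.0196 = 0.8852

0.885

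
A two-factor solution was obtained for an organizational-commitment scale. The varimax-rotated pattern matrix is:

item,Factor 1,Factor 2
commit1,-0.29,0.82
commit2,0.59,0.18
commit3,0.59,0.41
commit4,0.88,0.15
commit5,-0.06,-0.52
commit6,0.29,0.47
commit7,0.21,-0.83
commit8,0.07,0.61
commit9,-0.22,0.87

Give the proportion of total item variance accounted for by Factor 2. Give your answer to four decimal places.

SS loadings for Factor 2 = 0.82² + 0.18² + 0.41² + 0.15² + (-0.52)² + 0.47² + (-0.83)² + 0.61² + 0.87² = 3.2046
Proportion of variance = 3.2046 / 9 = 0.3561.

0.3561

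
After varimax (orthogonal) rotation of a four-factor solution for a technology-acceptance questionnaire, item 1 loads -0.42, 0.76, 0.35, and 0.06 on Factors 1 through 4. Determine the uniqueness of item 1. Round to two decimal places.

h² = (-0.42)² + 0.76² + 0.35² + 0.06² = 0.1764 + 0.5776 + 0.1225 + 0.0036 = 0.8801
Uniqueness u² = 1 − h² = 1 − 0.8801 = 0.1199

0.12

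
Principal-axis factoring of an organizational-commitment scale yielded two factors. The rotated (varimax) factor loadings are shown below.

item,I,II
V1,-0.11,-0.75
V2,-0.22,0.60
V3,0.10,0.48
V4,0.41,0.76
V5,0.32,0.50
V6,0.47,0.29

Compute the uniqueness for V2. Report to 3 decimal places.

h² = (-0.22)² + 0.60² = 0.0484 + 0.3600 = 0.4084
Uniqueness u² = 1 − h² = 1 − 0.4084 = 0.5916

0.592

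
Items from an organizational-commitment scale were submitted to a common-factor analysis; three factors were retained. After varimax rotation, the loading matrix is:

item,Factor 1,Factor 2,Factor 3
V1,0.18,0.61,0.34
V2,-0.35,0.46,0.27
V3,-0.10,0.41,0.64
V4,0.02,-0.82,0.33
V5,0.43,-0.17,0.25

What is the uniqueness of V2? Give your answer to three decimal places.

h² = (-0.35)² + 0.46² + 0.27² = 0.1225 + 0.2116 + 0.0729 = 0.4070
Uniqueness u² = 1 − h² = 1 − 0.4070 = 0.5930

0.593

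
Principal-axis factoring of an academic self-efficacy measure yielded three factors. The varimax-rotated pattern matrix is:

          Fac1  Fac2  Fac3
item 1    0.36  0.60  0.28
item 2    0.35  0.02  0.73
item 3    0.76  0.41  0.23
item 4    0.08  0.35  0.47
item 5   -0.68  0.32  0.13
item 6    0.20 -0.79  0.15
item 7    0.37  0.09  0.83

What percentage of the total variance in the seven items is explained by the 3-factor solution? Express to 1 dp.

63.9%

Communalities: 0.5680, 0.6558, 0.7986, 0.3498, 0.5817, 0.6866, 0.8339; Σh² = 4.4744.
Total variance with 7 standardized items is 7, so the solution explains 4.4744/7 = 0.6392 = 63.92%.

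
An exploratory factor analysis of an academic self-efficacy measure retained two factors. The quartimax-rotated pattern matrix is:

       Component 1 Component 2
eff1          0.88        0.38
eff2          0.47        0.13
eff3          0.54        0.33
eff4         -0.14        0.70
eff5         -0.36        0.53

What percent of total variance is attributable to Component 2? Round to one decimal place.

SS loadings for Component 2 = 0.38² + 0.13² + 0.33² + 0.70² + 0.53² = 1.0411
With 5 standardized items, total variance = 5. Proportion = 1.0411/5 = 0.2082 → 20.82%.

20.8%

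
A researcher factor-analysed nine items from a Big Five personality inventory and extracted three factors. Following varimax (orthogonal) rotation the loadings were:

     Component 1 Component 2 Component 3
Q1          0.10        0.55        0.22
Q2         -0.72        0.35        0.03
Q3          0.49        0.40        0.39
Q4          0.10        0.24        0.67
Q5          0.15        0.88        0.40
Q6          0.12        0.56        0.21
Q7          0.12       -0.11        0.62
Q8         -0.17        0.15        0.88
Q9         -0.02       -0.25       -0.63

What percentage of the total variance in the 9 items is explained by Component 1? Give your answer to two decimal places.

SS loadings for Component 1 = 0.10² + (-0.72)² + 0.49² + 0.10² + 0.15² + 0.12² + 0.12² + (-0.17)² + (-0.02)² = 0.8591
With 9 standardized items, total variance = 9. Proportion = 0.8591/9 = 0.0955 → 9.55%.

9.55%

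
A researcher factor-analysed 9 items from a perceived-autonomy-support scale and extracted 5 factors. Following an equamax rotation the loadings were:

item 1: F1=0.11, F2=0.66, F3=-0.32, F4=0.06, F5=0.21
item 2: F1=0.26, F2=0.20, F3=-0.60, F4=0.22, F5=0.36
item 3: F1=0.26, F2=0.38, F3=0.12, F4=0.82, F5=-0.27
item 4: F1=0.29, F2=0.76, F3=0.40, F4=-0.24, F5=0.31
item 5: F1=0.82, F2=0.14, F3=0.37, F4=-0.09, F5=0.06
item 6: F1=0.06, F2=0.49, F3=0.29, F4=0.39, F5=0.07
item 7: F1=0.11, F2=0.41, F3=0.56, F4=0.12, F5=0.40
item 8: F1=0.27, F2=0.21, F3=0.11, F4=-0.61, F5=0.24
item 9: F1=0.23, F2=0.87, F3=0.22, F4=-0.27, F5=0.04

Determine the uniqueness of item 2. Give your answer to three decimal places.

h² = 0.26² + 0.20² + (-0.60)² + 0.22² + 0.36² = 0.0676 + 0.0400 + 0.3600 + 0.0484 + 0.1296 = 0.6456
Uniqueness u² = 1 − h² = 1 − 0.6456 = 0.3544

0.354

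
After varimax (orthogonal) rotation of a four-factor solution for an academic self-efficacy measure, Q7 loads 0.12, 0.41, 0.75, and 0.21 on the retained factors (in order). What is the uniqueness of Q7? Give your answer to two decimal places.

h² = 0.12² + 0.41² + 0.75² + 0.21² = 0.0144 + 0.1681 + 0.5625 + 0.0441 = 0.7891
Uniqueness u² = 1 − h² = 1 − 0.7891 = 0.2109

0.21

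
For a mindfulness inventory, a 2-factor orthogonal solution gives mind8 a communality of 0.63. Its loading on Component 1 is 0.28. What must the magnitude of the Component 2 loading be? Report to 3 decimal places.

Under orthogonal rotation h² = Σλ², so λ_Component 2² = h² − (0.0784) = 0.63 − 0.0784 = 0.5516.
|λ| = √0.5516 = 0.7427.

0.743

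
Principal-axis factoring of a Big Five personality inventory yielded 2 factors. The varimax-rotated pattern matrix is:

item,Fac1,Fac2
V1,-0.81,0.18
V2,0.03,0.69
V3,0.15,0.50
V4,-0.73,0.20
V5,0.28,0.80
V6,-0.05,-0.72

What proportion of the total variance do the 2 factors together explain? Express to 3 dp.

0.542

SS loadings by factor: 1.2933, 1.9569; total = 3.2502.
Total variance with 6 standardized items is 6, so the solution explains 3.2502/6 = 0.5417.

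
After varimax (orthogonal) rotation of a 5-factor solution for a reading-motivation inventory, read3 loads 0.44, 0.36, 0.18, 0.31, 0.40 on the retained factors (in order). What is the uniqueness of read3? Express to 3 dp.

h² = 0.44² + 0.36² + 0.18² + 0.31² + 0.40² = 0.1936 + 0.1296 + 0.0324 + 0.0961 + 0.1600 = 0.6117
Uniqueness u² = 1 − h² = 1 − 0.6117 = 0.3883

0.388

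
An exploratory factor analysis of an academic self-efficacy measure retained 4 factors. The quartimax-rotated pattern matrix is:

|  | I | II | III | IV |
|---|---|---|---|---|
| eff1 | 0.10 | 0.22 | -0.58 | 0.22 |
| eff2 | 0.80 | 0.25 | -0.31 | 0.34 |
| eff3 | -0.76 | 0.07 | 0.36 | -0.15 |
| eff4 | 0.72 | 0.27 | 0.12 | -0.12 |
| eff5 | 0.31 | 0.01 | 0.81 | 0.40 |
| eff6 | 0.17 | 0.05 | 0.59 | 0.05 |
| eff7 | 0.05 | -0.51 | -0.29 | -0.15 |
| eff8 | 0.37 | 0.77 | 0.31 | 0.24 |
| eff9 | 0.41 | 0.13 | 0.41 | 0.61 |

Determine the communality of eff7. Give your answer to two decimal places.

h² = 0.05² + (-0.51)² + (-0.29)² + (-0.15)² = 0.0025 + 0.2601 + 0.0841 + 0.0225 = 0.3692

0.37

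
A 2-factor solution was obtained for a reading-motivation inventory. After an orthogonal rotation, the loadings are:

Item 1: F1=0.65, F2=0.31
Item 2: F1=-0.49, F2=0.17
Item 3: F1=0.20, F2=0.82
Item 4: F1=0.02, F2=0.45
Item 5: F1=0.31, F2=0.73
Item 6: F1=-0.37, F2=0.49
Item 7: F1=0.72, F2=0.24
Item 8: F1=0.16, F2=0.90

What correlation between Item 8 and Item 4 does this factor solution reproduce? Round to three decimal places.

r̂ = Σ λ_i·λ_j across factors = (0.16)(0.02) + (0.90)(0.45)
  = +0.0032 +0.4050 = 0.4082

0.408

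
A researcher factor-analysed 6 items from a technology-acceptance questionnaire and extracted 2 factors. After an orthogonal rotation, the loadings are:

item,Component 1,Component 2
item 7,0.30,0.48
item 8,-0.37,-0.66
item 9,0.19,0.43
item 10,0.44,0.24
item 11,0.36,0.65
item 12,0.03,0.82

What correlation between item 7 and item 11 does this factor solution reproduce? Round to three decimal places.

r̂ = Σ λ_i·λ_j across factors = (0.30)(0.36) + (0.48)(0.65)
  = +0.1080 +0.3120 = 0.4200

0.420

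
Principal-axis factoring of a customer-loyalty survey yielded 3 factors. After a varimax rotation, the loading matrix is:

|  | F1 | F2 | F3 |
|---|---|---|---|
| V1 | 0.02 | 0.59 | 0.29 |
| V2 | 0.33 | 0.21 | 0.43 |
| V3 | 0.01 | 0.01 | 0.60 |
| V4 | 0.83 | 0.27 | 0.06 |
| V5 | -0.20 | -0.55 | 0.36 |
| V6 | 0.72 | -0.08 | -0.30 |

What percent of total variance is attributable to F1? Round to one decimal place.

22.6%

SS loadings for F1 = 0.02² + 0.33² + 0.01² + 0.83² + (-0.20)² + 0.72² = 1.3567
With 6 standardized items, total variance = 6. Proportion = 1.3567/6 = 0.2261 → 22.61%.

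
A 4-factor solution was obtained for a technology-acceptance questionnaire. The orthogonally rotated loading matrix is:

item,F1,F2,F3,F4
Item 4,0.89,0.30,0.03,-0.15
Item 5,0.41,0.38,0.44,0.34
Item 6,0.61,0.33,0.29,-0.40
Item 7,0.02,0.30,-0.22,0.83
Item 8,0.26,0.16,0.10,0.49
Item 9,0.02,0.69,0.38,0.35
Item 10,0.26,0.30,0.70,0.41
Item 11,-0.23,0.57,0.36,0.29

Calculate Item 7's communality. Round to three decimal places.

0.828

h² = 0.02² + 0.30² + (-0.22)² + 0.83² = 0.0004 + 0.0900 + 0.0484 + 0.6889 = 0.8277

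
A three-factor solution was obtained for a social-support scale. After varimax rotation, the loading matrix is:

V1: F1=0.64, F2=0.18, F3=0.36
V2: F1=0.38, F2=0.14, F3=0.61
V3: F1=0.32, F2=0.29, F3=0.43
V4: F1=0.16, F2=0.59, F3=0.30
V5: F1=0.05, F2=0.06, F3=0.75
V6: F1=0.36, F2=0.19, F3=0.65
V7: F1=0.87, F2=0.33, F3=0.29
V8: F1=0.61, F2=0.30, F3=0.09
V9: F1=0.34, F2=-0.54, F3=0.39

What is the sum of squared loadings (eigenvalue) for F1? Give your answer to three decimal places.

SS loadings for F1 = 0.64² + 0.38² + 0.32² + 0.16² + 0.05² + 0.36² + 0.87² + 0.61² + 0.34² = 0.4096 + 0.1444 + 0.1024 + 0.0256 + 0.0025 + 0.1296 + 0.7569 + 0.3721 + 0.1156 = 2.0587

2.059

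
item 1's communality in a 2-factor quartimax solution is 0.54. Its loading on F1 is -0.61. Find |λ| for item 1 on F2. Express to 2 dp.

Under orthogonal rotation h² = Σλ², so λ_F2² = h² − (0.3721) = 0.54 − 0.3721 = 0.1679.
|λ| = √0.1679 = 0.4098.

0.41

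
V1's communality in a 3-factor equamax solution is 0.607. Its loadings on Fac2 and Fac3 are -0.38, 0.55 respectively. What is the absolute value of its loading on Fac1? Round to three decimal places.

0.400

Under orthogonal rotation h² = Σλ², so λ_Fac1² = h² − (0.4469) = 0.607 − 0.4469 = 0.1601.
|λ| = √0.1601 = 0.4001.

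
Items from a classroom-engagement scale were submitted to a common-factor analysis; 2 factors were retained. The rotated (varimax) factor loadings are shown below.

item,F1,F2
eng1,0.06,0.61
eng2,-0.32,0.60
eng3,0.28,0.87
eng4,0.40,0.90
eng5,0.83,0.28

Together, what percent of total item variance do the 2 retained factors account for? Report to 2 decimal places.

SS loadings by factor: 1.0333, 2.3774; total = 3.4107.
Total variance with 5 standardized items is 5, so the solution explains 3.4107/5 = 0.6821 = 68.21%.

68.21%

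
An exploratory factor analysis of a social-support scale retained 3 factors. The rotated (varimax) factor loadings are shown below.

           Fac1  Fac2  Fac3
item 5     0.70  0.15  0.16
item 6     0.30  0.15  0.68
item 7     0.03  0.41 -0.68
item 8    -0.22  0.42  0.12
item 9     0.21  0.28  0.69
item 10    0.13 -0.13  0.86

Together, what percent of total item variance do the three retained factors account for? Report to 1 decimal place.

55.9%

SS loadings by factor: 0.6903, 0.4848, 2.1805; total = 3.3556.
Total variance with 6 standardized items is 6, so the solution explains 3.3556/6 = 0.5593 = 55.93%.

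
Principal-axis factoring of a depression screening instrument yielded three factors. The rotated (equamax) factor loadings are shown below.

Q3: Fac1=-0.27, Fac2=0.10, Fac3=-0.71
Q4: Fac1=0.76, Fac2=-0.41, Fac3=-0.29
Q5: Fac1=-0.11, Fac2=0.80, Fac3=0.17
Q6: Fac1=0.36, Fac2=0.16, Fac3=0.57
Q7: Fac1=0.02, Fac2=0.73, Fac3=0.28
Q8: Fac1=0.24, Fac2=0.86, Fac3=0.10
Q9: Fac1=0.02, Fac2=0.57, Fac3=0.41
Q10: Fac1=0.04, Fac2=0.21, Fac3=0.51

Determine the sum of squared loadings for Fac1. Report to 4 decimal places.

0.8522

SS loadings for Fac1 = (-0.27)² + 0.76² + (-0.11)² + 0.36² + 0.02² + 0.24² + 0.02² + 0.04² = 0.0729 + 0.5776 + 0.0121 + 0.1296 + 0.0004 + 0.0576 + 0.0004 + 0.0016 = 0.8522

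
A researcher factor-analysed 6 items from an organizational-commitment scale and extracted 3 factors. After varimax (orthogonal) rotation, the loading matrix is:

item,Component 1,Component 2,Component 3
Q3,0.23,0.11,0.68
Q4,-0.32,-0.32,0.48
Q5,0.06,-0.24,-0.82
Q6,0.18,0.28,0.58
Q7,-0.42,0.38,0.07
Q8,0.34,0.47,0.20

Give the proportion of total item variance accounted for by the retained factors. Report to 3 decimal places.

SS loadings by factor: 0.4833, 0.6158, 1.7465; total = 2.8456.
Total variance with 6 standardized items is 6, so the solution explains 2.8456/6 = 0.4743.

0.474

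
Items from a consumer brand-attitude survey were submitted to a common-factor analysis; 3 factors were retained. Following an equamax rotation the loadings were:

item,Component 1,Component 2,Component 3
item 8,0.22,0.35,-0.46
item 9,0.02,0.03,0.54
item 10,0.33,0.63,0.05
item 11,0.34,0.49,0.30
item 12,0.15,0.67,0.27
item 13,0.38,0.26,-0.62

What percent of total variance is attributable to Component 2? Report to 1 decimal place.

21.3%

SS loadings for Component 2 = 0.35² + 0.03² + 0.63² + 0.49² + 0.67² + 0.26² = 1.2769
With 6 standardized items, total variance = 6. Proportion = 1.2769/6 = 0.2128 → 21.28%.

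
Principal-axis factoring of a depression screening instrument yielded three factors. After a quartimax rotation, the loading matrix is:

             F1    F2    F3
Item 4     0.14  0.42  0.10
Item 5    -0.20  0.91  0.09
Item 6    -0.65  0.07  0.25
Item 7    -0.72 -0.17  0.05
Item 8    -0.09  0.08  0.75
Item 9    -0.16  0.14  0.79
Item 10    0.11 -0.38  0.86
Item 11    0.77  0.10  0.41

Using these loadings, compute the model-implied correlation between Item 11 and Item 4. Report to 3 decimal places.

0.191

r̂ = Σ λ_i·λ_j across factors = (0.77)(0.14) + (0.10)(0.42) + (0.41)(0.10)
  = +0.1078 +0.0420 +0.0410 = 0.1908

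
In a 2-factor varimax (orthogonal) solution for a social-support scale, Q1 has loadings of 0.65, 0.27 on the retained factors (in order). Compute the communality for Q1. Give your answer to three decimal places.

0.495

h² = 0.65² + 0.27² = 0.4225 + 0.0729 = 0.4954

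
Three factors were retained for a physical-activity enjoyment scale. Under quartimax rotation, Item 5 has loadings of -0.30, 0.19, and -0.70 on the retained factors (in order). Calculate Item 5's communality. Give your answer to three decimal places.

h² = (-0.30)² + 0.19² + (-0.70)² = 0.0900 + 0.0361 + 0.4900 = 0.6161

0.616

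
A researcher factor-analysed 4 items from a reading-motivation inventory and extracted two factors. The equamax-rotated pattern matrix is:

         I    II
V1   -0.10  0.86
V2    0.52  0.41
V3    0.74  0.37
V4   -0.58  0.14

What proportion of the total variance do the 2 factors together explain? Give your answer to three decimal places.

SS loadings by factor: 1.1644, 1.0642; total = 2.2286.
Total variance with 4 standardized items is 4, so the solution explains 2.2286/4 = 0.5572.

0.557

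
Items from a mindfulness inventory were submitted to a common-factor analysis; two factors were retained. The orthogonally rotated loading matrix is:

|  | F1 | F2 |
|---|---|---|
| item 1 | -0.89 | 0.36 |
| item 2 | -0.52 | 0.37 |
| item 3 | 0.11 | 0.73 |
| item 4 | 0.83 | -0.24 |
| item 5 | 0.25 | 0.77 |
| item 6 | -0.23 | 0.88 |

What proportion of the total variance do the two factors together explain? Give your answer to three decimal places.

0.684

Communalities: 0.9217, 0.4073, 0.5450, 0.7465, 0.6554, 0.8273; Σh² = 4.1032.
Total variance with 6 standardized items is 6, so the solution explains 4.1032/6 = 0.6839.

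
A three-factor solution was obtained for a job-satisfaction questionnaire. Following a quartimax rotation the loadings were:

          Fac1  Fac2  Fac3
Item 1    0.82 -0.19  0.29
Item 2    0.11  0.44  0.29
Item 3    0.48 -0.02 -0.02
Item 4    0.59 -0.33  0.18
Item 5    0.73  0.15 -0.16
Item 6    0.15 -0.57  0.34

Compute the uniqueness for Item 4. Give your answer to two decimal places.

h² = 0.59² + (-0.33)² + 0.18² = 0.3481 + 0.1089 + 0.0324 = 0.4894
Uniqueness u² = 1 − h² = 1 − 0.4894 = 0.5106

0.51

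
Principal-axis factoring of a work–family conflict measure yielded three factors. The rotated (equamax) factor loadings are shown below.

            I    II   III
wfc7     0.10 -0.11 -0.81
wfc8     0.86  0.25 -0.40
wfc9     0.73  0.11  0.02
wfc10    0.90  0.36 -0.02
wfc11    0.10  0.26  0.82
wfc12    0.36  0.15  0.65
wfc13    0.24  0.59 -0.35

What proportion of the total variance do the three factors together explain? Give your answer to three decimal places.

Communalities: 0.6782, 0.9621, 0.5454, 0.9400, 0.7500, 0.5746, 0.5282; Σh² = 4.9785.
Total variance with 7 standardized items is 7, so the solution explains 4.9785/7 = 0.7112.

0.711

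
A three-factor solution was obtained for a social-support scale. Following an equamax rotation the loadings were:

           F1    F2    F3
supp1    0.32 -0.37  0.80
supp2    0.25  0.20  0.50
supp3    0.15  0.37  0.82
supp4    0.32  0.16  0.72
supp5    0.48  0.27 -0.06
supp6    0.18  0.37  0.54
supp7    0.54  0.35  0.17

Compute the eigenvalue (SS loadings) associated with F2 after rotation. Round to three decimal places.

SS loadings for F2 = (-0.37)² + 0.20² + 0.37² + 0.16² + 0.27² + 0.37² + 0.35² = 0.1369 + 0.0400 + 0.1369 + 0.0256 + 0.0729 + 0.1369 + 0.1225 = 0.6717

0.672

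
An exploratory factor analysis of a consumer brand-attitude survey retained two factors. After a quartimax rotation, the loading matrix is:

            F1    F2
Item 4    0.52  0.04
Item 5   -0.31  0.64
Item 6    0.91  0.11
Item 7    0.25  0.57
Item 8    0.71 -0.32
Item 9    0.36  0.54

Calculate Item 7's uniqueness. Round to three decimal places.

h² = 0.25² + 0.57² = 0.0625 + 0.3249 = 0.3874
Uniqueness u² = 1 − h² = 1 − 0.3874 = 0.6126

0.613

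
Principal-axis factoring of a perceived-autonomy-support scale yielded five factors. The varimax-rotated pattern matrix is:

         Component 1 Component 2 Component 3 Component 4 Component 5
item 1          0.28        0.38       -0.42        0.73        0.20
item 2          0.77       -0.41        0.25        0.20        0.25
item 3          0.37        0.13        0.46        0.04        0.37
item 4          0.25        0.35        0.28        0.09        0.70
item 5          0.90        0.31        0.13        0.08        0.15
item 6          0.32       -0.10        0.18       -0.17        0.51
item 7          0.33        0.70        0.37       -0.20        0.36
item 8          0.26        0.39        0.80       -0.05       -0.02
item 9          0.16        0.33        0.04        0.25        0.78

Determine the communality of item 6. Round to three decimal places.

0.434

h² = 0.32² + (-0.10)² + 0.18² + (-0.17)² + 0.51² = 0.1024 + 0.0100 + 0.0324 + 0.0289 + 0.2601 = 0.4338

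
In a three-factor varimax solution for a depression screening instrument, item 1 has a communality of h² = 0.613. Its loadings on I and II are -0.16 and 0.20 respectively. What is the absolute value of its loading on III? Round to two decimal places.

Under orthogonal rotation h² = Σλ², so λ_III² = h² − (0.0656) = 0.613 − 0.0656 = 0.5474.
|λ| = √0.5474 = 0.7399.

0.74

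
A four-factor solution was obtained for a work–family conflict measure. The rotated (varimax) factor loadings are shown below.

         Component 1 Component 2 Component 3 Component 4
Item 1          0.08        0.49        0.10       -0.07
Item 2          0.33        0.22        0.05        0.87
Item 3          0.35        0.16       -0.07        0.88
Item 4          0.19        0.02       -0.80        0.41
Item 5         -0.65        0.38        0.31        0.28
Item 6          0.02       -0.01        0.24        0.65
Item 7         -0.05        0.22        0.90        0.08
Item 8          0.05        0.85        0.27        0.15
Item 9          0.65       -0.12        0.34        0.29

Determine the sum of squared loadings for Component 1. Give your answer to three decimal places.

1.124

SS loadings for Component 1 = 0.08² + 0.33² + 0.35² + 0.19² + (-0.65)² + 0.02² + (-0.05)² + 0.05² + 0.65² = 0.0064 + 0.1089 + 0.1225 + 0.0361 + 0.4225 + 0.0004 + 0.0025 + 0.0025 + 0.4225 = 1.1243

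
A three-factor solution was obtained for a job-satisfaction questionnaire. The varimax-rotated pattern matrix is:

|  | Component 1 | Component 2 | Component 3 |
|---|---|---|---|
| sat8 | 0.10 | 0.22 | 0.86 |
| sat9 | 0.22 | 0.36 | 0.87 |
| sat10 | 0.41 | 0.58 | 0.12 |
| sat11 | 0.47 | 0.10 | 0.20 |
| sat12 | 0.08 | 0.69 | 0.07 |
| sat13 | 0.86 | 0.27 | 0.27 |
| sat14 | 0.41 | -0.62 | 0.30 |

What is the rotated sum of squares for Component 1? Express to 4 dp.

1.3615

SS loadings for Component 1 = 0.10² + 0.22² + 0.41² + 0.47² + 0.08² + 0.86² + 0.41² = 0.0100 + 0.0484 + 0.1681 + 0.2209 + 0.0064 + 0.7396 + 0.1681 = 1.3615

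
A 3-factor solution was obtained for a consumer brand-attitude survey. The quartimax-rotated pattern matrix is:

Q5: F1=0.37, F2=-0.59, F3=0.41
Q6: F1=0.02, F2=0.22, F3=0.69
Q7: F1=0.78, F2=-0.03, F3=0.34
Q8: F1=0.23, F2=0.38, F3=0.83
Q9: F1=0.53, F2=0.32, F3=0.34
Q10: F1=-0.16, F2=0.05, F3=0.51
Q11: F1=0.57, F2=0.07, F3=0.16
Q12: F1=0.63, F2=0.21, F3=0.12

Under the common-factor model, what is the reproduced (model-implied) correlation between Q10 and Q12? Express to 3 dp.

-0.029

r̂ = Σ λ_i·λ_j across factors = (-0.16)(0.63) + (0.05)(0.21) + (0.51)(0.12)
  = -0.1008 +0.0105 +0.0612 = -0.0291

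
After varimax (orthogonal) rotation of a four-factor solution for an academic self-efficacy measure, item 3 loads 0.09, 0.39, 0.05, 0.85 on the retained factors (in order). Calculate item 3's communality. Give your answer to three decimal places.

0.885

h² = 0.09² + 0.39² + 0.05² + 0.85² = 0.0081 + 0.1521 + 0.0025 + 0.7225 = 0.8852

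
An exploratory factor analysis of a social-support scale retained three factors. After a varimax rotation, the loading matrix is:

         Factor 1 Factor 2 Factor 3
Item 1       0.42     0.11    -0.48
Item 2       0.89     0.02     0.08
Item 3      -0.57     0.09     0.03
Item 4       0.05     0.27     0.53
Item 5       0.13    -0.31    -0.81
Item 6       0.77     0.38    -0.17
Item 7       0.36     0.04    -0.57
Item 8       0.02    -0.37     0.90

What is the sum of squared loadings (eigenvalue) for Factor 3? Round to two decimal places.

2.34

SS loadings for Factor 3 = (-0.48)² + 0.08² + 0.03² + 0.53² + (-0.81)² + (-0.17)² + (-0.57)² + 0.90² = 0.2304 + 0.0064 + 0.0009 + 0.2809 + 0.6561 + 0.0289 + 0.3249 + 0.8100 = 2.3385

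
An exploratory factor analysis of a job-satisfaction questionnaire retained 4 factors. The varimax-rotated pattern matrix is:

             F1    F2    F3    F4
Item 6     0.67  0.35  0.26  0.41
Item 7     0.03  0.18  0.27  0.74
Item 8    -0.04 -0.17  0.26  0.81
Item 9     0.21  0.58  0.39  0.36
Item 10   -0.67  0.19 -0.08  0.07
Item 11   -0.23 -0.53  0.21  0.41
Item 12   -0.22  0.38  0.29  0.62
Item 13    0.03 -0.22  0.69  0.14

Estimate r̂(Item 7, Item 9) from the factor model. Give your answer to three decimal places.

0.482

r̂ = Σ λ_i·λ_j across factors = (0.03)(0.21) + (0.18)(0.58) + (0.27)(0.39) + (0.74)(0.36)
  = +0.0063 +0.1044 +0.1053 +0.2664 = 0.4824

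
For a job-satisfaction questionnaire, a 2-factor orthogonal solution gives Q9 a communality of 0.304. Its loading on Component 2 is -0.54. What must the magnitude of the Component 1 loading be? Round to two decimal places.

Under orthogonal rotation h² = Σλ², so λ_Component 1² = h² − (0.2916) = 0.304 − 0.2916 = 0.0124.
|λ| = √0.0124 = 0.1114.

0.11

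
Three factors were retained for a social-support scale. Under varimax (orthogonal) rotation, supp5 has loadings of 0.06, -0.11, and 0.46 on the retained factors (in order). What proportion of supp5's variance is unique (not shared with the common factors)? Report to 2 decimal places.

h² = 0.06² + (-0.11)² + 0.46² = 0.0036 + 0.0121 + 0.2116 = 0.2273
Uniqueness u² = 1 − h² = 1 − 0.2273 = 0.7727

0.77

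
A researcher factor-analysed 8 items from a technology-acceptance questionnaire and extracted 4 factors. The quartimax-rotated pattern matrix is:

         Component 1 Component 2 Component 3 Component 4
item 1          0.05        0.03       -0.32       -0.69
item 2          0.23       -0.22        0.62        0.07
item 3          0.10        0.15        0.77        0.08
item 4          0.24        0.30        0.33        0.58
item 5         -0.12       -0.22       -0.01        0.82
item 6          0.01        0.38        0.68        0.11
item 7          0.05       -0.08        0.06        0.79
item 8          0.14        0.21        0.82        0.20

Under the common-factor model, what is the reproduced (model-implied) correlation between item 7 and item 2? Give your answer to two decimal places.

0.12

r̂ = Σ λ_i·λ_j across factors = (0.05)(0.23) + (-0.08)(-0.22) + (0.06)(0.62) + (0.79)(0.07)
  = +0.0115 +0.0176 +0.0372 +0.0553 = 0.1216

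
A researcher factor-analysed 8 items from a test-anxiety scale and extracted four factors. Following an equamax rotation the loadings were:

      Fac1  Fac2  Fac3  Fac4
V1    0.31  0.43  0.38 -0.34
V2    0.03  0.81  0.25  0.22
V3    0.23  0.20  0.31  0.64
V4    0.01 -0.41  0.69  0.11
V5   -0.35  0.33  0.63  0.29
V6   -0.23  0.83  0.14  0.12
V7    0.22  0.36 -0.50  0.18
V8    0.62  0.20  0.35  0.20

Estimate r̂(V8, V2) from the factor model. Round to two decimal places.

r̂ = Σ λ_i·λ_j across factors = (0.62)(0.03) + (0.20)(0.81) + (0.35)(0.25) + (0.20)(0.22)
  = +0.0186 +0.1620 +0.0875 +0.0440 = 0.3121

0.31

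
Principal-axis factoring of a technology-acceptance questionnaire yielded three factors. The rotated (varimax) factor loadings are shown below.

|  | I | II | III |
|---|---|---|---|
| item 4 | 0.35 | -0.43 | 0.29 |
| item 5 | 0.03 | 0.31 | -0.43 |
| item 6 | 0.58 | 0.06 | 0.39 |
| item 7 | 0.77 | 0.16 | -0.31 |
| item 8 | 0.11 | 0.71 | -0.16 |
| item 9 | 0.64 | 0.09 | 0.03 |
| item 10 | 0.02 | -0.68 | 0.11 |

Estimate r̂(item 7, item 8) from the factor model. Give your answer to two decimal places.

r̂ = Σ λ_i·λ_j across factors = (0.77)(0.11) + (0.16)(0.71) + (-0.31)(-0.16)
  = +0.0847 +0.1136 +0.0496 = 0.2479

0.25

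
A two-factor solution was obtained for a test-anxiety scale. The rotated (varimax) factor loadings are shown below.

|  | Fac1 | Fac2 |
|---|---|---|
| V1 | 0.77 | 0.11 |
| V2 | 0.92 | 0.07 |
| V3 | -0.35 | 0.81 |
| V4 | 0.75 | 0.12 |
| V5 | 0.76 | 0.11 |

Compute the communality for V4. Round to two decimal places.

0.58

h² = 0.75² + 0.12² = 0.5625 + 0.0144 = 0.5769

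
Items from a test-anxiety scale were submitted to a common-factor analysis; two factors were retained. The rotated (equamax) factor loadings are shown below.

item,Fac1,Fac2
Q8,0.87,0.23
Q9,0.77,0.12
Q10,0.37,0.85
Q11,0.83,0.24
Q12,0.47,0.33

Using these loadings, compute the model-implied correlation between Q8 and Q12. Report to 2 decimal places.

0.48

r̂ = Σ λ_i·λ_j across factors = (0.87)(0.47) + (0.23)(0.33)
  = +0.4089 +0.0759 = 0.4848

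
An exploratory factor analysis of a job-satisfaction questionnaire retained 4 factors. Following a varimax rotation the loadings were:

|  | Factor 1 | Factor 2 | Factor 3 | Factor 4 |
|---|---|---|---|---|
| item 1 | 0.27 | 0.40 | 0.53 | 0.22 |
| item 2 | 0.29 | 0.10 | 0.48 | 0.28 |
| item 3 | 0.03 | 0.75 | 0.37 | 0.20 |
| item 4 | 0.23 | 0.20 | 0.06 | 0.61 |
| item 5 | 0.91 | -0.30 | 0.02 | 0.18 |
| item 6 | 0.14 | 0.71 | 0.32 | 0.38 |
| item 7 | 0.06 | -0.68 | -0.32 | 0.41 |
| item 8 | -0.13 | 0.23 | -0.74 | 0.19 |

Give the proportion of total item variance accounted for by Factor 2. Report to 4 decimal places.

0.2352

SS loadings for Factor 2 = 0.40² + 0.10² + 0.75² + 0.20² + (-0.30)² + 0.71² + (-0.68)² + 0.23² = 1.8819
Proportion of variance = 1.8819 / 8 = 0.2352.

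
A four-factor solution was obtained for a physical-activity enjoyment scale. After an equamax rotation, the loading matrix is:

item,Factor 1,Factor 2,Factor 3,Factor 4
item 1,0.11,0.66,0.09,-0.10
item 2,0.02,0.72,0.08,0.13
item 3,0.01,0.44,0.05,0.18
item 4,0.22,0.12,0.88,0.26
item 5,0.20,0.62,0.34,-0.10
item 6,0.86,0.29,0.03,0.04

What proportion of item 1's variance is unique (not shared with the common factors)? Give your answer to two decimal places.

h² = 0.11² + 0.66² + 0.09² + (-0.10)² = 0.0121 + 0.4356 + 0.0081 + 0.0100 = 0.4658
Uniqueness u² = 1 − h² = 1 − 0.4658 = 0.5342

0.53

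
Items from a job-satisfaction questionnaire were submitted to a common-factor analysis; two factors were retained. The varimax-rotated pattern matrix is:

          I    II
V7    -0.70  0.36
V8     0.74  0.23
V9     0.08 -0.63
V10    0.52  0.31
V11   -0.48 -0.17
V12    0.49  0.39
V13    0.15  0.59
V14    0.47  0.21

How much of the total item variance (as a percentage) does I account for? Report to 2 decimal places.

25.35%

SS loadings for I = (-0.70)² + 0.74² + 0.08² + 0.52² + (-0.48)² + 0.49² + 0.15² + 0.47² = 2.0283
With 8 standardized items, total variance = 8. Proportion = 2.0283/8 = 0.2535 → 25.35%.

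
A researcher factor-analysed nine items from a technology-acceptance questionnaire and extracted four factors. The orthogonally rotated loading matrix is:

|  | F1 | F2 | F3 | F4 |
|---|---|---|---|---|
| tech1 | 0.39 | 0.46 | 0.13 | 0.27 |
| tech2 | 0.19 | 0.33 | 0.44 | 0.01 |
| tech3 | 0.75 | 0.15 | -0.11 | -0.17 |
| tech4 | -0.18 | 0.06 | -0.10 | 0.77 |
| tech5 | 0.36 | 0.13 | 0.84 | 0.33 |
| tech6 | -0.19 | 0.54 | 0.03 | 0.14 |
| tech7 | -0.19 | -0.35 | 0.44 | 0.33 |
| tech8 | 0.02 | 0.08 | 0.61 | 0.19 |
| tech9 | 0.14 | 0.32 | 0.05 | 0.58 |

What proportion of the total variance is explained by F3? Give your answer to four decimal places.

0.1675

SS loadings for F3 = 0.13² + 0.44² + (-0.11)² + (-0.10)² + 0.84² + 0.03² + 0.44² + 0.61² + 0.05² = 1.5073
Proportion of variance = 1.5073 / 9 = 0.1675.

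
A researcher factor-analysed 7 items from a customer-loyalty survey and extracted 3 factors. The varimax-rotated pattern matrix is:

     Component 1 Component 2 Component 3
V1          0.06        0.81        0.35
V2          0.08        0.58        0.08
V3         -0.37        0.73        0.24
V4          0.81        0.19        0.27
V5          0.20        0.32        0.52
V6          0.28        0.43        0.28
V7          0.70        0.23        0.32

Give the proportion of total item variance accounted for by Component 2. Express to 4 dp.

SS loadings for Component 2 = 0.81² + 0.58² + 0.73² + 0.19² + 0.32² + 0.43² + 0.23² = 1.9017
Proportion of variance = 1.9017 / 7 = 0.2717.

0.2717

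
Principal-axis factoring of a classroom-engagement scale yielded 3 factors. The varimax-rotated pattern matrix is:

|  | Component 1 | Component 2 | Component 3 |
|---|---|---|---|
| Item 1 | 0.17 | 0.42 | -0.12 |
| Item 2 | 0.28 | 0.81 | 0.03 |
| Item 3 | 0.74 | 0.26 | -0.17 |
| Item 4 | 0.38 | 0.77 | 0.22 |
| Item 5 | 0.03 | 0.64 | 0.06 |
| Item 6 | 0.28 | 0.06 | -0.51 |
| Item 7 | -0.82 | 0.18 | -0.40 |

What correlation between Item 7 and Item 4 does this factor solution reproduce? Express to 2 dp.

r̂ = Σ λ_i·λ_j across factors = (-0.82)(0.38) + (0.18)(0.77) + (-0.40)(0.22)
  = -0.3116 +0.1386 -0.0880 = -0.2610

-0.26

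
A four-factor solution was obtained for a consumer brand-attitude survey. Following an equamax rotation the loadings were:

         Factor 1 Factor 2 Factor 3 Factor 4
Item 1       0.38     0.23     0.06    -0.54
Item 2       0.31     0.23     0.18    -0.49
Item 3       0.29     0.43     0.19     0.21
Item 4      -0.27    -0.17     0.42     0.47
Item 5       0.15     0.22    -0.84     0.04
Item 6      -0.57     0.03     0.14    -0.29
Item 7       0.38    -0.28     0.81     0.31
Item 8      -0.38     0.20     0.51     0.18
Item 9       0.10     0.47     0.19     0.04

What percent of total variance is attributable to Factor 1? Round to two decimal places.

SS loadings for Factor 1 = 0.38² + 0.31² + 0.29² + (-0.27)² + 0.15² + (-0.57)² + 0.38² + (-0.38)² + 0.10² = 1.0437
With 9 standardized items, total variance = 9. Proportion = 1.0437/9 = 0.1160 → 11.60%.

11.60%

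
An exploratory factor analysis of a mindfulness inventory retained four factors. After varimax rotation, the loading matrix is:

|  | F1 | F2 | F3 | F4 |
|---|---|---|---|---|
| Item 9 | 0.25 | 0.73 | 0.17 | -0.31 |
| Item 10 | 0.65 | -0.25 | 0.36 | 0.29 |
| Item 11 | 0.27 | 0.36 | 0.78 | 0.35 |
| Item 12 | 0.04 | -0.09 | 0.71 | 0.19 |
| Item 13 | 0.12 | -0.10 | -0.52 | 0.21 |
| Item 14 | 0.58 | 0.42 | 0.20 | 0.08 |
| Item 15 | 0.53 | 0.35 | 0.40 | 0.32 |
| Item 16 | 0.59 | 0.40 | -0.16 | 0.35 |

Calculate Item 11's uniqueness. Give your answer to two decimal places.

0.07

h² = 0.27² + 0.36² + 0.78² + 0.35² = 0.0729 + 0.1296 + 0.6084 + 0.1225 = 0.9334
Uniqueness u² = 1 − h² = 1 − 0.9334 = 0.0666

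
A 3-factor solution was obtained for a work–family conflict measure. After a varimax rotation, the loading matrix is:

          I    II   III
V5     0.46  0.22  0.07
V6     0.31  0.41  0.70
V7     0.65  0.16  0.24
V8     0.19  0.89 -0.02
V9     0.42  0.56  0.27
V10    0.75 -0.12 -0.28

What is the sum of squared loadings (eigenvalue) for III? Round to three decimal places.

SS loadings for III = 0.07² + 0.70² + 0.24² + (-0.02)² + 0.27² + (-0.28)² = 0.0049 + 0.4900 + 0.0576 + 0.0004 + 0.0729 + 0.0784 = 0.7042

0.704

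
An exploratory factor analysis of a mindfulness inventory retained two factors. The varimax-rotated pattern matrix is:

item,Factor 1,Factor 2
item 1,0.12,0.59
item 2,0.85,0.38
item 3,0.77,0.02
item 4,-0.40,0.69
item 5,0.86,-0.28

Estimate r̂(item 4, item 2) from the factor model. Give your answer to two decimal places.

r̂ = Σ λ_i·λ_j across factors = (-0.40)(0.85) + (0.69)(0.38)
  = -0.3400 +0.2622 = -0.0778

-0.08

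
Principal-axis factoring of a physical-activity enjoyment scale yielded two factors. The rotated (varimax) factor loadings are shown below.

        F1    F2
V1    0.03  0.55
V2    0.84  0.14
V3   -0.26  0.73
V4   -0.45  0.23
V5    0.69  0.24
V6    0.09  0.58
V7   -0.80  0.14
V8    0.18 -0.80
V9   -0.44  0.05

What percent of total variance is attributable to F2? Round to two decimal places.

SS loadings for F2 = 0.55² + 0.14² + 0.73² + 0.23² + 0.24² + 0.58² + 0.14² + (-0.80)² + 0.05² = 1.9640
With 9 standardized items, total variance = 9. Proportion = 1.9640/9 = 0.2182 → 21.82%.

21.82%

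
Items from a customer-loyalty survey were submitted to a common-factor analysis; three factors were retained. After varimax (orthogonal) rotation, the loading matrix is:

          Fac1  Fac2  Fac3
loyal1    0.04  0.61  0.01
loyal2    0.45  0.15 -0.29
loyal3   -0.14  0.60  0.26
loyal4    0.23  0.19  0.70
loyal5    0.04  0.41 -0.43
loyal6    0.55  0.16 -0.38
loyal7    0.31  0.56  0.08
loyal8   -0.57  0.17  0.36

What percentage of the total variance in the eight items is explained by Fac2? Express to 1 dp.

SS loadings for Fac2 = 0.61² + 0.15² + 0.60² + 0.19² + 0.41² + 0.16² + 0.56² + 0.17² = 1.3269
With 8 standardized items, total variance = 8. Proportion = 1.3269/8 = 0.1659 → 16.59%.

16.6%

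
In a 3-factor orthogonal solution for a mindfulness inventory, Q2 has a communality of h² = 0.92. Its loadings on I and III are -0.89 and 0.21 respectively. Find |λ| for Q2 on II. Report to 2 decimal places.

Under orthogonal rotation h² = Σλ², so λ_II² = h² − (0.8362) = 0.92 − 0.8362 = 0.0838.
|λ| = √0.0838 = 0.2895.

0.29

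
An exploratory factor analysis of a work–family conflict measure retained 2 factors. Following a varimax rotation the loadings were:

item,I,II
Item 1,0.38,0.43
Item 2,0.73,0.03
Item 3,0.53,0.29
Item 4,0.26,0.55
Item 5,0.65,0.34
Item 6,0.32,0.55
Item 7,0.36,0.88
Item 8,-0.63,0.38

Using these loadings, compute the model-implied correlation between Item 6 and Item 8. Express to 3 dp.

0.007

r̂ = Σ λ_i·λ_j across factors = (0.32)(-0.63) + (0.55)(0.38)
  = -0.2016 +0.2090 = 0.0074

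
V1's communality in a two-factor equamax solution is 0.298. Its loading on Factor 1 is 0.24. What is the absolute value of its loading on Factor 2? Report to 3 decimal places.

0.490

Under orthogonal rotation h² = Σλ², so λ_Factor 2² = h² − (0.0576) = 0.298 − 0.0576 = 0.2404.
|λ| = √0.2404 = 0.4903.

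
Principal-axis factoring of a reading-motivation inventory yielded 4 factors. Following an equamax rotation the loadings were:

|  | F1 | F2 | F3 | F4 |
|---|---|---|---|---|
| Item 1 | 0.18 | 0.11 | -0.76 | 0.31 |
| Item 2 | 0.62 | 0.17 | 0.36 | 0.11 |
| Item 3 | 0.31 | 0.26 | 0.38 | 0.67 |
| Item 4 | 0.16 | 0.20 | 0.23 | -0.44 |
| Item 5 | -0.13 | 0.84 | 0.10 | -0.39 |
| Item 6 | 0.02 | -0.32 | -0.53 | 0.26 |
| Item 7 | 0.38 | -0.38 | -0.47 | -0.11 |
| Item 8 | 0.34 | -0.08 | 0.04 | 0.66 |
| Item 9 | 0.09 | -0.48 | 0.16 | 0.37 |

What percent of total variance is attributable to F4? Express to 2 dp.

SS loadings for F4 = 0.31² + 0.11² + 0.67² + (-0.44)² + (-0.39)² + 0.26² + (-0.11)² + 0.66² + 0.37² = 1.5550
With 9 standardized items, total variance = 9. Proportion = 1.5550/9 = 0.1728 → 17.28%.

17.28%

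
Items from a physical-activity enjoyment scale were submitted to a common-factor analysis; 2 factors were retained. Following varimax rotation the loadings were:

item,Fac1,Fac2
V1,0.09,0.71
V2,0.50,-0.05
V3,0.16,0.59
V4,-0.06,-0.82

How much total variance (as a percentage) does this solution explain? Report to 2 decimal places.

45.36%

Communalities: 0.5122, 0.2525, 0.3737, 0.6760; Σh² = 1.8144.
Total variance with 4 standardized items is 4, so the solution explains 1.8144/4 = 0.4536 = 45.36%.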